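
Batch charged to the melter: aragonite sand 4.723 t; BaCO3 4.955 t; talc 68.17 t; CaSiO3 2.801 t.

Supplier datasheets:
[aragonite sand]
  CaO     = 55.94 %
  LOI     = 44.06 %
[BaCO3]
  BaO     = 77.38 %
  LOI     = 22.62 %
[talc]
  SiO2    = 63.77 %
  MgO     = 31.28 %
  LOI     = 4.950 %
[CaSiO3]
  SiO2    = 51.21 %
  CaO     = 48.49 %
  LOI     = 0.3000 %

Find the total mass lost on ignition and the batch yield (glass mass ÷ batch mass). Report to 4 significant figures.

All arithmetic keeps exact precision all the way through — values along the way are shown with 4-significant-figure rounding within the worked lines. Exactly one rounding goes into every reported result — the derived quantities are computed starting from the weights for 74.06 t of glass in exact precision (ignition loss, glass mass, totals, the four compositions, yield) exactly as printed in the problem or answer text.
Per-material ignition loss:
  aragonite sand: 4.723 × 0.4406 = 2.081 t
  BaCO3: 4.955 × 0.2262 = 1.121 t
  talc: 68.17 × 0.04950 = 3.374 t
  CaSiO3: 2.801 × 0.003000 = 0.008403 t
Total LOI = 6.585 t
Glass = batch − LOI = 80.65 − 6.585 = 74.06 t

LOI loss = 6.585 t; glass = 74.06 t; yield = 91.84%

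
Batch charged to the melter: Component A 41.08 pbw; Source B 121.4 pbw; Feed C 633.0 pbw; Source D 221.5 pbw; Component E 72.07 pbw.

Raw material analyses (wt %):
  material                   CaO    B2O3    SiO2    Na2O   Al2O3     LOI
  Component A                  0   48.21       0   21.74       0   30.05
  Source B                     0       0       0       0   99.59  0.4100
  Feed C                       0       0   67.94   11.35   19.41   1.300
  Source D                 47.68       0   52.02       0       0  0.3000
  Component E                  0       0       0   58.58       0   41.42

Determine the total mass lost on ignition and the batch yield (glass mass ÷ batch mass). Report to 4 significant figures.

LOI loss = 51.59 pbw; glass = 1037 pbw; yield = 95.26%

The intermediate values are displayed, rounded to four significant digits, on the page — each numeric step holds full float precision at each step — each reported figure receives exactly one rounding — the derived quantities (yield, totals, glass mass, ignition loss, five oxide percentages) are re-derived in full float precision starting from the weights on 1037 pbw of glass, as given in the question or the answer.
Ignition loss by material:
  Component A: 41.08 × 0.3005 = 12.34 pbw
  Source B: 121.4 × 0.004100 = 0.4977 pbw
  Feed C: 633.0 × 0.01300 = 8.229 pbw
  Source D: 221.5 × 0.003000 = 0.6645 pbw
  Component E: 72.07 × 0.4142 = 29.85 pbw
Total LOI = 51.59 pbw
Glass = batch − LOI = 1089 − 51.59 = 1037 pbw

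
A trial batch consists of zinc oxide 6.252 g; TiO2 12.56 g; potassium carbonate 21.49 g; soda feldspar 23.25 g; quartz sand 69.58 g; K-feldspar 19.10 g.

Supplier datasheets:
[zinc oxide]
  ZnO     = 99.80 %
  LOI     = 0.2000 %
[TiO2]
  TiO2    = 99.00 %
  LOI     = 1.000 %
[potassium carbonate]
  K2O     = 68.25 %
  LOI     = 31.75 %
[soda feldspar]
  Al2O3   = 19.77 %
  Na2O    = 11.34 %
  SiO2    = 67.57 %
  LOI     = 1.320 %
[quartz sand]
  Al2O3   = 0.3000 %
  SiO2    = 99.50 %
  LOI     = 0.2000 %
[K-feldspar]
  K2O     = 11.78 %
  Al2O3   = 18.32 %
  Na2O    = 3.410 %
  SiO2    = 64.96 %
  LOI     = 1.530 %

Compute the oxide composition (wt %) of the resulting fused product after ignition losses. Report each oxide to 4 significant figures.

Glass mass = 144.5 g (batch 152.2 − LOI 7.699).
Composition: TiO2 8.603%, K2O 11.70%, Al2O3 5.746%, ZnO 4.317%, Na2O 2.275%, SiO2 67.35%

Working values are shown rounded off to 4 significant digits in the printout — all internal work keeps full precision at every stage; every reported number is rounded a single time — the derived quantities are rebuilt from the weighed amounts for 144.5 g of glass at full precision (ignition loss, net glass mass, totals, the yield, six oxide percentages), as they appear in the problem or answer text.
Oxide masses out of the charge:
  TiO2: 12.56·0.9900 = 12.43 g
  K2O: 21.49·0.6825 + 19.10·0.1178 = 16.92 g
  Al2O3: 23.25·0.1977 + 69.58·0.003000 + 19.10·0.1832 = 8.304 g
  ZnO: 6.252·0.9980 = 6.239 g
  Na2O: 23.25·0.1134 + 19.10·0.03410 = 3.288 g
  SiO2: 23.25·0.6757 + 69.58·0.9950 + 19.10·0.6496 = 97.35 g
LOI: 6.252·0.002000 + 12.56·0.01000 + 21.49·0.3175 + 23.25·0.01320 + 69.58·0.002000 + 19.10·0.01530 = 7.699 g
The glass mass, total less LOI, = 152.2 − 7.699 = 144.5 g (= the summed oxide contributions)
wt % = 100 × oxide mass / glass mass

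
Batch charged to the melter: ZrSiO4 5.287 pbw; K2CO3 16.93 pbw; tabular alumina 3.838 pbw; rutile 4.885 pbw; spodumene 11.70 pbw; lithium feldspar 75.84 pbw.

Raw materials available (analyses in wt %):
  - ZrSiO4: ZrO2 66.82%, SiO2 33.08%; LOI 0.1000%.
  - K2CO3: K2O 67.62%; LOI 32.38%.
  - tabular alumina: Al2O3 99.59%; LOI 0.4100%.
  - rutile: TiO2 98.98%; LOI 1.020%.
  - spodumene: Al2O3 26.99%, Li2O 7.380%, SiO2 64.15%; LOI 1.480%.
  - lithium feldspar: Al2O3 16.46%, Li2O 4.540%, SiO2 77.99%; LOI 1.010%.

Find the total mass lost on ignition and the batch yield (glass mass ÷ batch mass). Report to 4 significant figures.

Values along the way appear rounded to four significant figures; full precision is carried from first step to last; every reported number takes exactly one rounding. The derived quantities (LOI, the six compositions, the yield, net glass mass, the totals) are computed from the weighed amounts for 112.0 pbw of glass in full float precision, as they appear in question or answer.
Each material's LOI contribution:
  ZrSiO4: 5.287 × 0.001000 = 0.005287 pbw
  K2CO3: 16.93 × 0.3238 = 5.482 pbw
  tabular alumina: 3.838 × 0.004100 = 0.01574 pbw
  rutile: 4.885 × 0.01020 = 0.04983 pbw
  spodumene: 11.70 × 0.01480 = 0.1732 pbw
  lithium feldspar: 75.84 × 0.01010 = 0.7660 pbw
Total LOI = 6.492 pbw
Glass = batch − LOI = 118.5 − 6.492 = 112.0 pbw

LOI loss = 6.492 pbw; glass = 112.0 pbw; yield = 94.52%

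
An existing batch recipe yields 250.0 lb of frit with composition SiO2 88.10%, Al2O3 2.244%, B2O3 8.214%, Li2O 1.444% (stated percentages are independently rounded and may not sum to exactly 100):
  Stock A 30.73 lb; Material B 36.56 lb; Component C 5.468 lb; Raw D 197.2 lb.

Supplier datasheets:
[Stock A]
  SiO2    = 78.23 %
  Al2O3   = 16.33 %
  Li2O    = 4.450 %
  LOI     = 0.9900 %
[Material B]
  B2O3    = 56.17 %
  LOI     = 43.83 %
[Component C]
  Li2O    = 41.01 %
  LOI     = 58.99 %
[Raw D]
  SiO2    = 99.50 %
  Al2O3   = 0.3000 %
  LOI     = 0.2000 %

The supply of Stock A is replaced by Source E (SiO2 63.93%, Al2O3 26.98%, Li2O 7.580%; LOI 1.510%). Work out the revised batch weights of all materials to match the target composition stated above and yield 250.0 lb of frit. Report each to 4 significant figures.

Revised batch per 250.0 lb frit:
  Source E: 18.46 lb
  Material B: 36.56 lb
  Component C: 5.390 lb
  Raw D: 209.5 lb
Total batch = 269.9 lb; LOI loss = 19.90 lb

Working values are shown, rounded to 4 significant digits, as written. Each numeric step holds exact precision through the solve. Each reported figure undergoes a single rounding — derived quantities are computed from the batch weights per 250.0 lb of glass in full float precision (LOI, yield, the totals, the four compositions, net glass mass) as written in the question or the answer.
Target oxide masses per 250.0 lb frit:
  SiO2: 88.10% × 250.0 = 220.2 lb
  Al2O3: 2.244% × 250.0 = 5.610 lb
  B2O3: 8.214% × 250.0 = 20.54 lb
  Li2O: 1.444% × 250.0 = 3.610 lb
Checking each oxide sum working from each reported weight, relative to the basis at hand (each sum matches its target mass once rounding is allowed for):
  SiO2: 18.46·0.6393 + 209.5·0.9950 = 220.3 lb (target 220.2 lb)
  Al2O3: 18.46·0.2698 + 209.5·0.003000 = 5.609 lb (target 5.610 lb)
  B2O3: 36.56·0.5617 = 20.54 lb (target 20.54 lb)
  Li2O: 18.46·0.07580 + 5.390·0.4101 = 3.610 lb (target 3.610 lb)
The glass-mass cross-check: total batch − LOI = 250.0 lb (oxide target masses add up to 250.0 lb; stated basis 250.0 lb — gaps are rounding artifacts).
Summing the batch: Σ batch = 269.9 lb; ignition loss, Σ(batch × LOI) = 19.90 lb; yield: glass divided by total = 92.63%.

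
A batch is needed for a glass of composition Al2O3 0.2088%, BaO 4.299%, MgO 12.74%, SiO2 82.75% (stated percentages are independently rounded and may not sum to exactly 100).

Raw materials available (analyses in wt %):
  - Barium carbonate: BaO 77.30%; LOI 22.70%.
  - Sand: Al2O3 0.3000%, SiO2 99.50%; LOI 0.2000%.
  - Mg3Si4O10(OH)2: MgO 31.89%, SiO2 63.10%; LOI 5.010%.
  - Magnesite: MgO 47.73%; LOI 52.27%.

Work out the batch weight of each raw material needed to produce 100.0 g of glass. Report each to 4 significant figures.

Batch per 100.0 g glass:
  Barium carbonate: 5.561 g
  Sand: 69.60 g
  Mg3Si4O10(OH)2: 21.39 g
  Magnesite: 12.40 g
Total batch = 109.0 g; LOI loss = 8.955 g; yield = 91.78%

Intermediates are shown with 4-significant-digit rounding at each printed step; all internal work holds full float precision from first step to last — exactly one rounding is applied to each reported value — derived quantities, including glass mass, ignition loss, the totals, the yield, the four compositions, are carried starting from the weights per 100.0 g of glass at full precision exactly as printed in question or answer.
The oxide mass targets at 100.0 g glass:
  Al2O3: 0.2088% × 100.0 = 0.2088 g
  BaO: 4.299% × 100.0 = 4.299 g
  MgO: 12.74% × 100.0 = 12.74 g
  SiO2: 82.75% × 100.0 = 82.75 g
Verifying the oxide balance given the weights on record, against the basis in use (each sum matches its target mass exact up to rounding of places):
  Al2O3: 69.60·0.003000 = 0.2088 g (target 0.2088 g)
  BaO: 5.561·0.7730 = 4.299 g (target 4.299 g)
  MgO: 21.39·0.3189 + 12.40·0.4773 = 12.74 g (target 12.74 g)
  SiO2: 69.60·0.9950 + 21.39·0.6310 = 82.75 g (target 82.75 g)
The glass-mass cross-check: total batch − LOI = 100.0 g (the targets, summed, come to 100.0 g; basis as stated: 100.0 g — any gap is answer rounding).
Batch grand total — Σ batch = 109.0 g; LOI loss = Σ batch·LOI = 8.955 g; yield: glass divided by total = 91.78%.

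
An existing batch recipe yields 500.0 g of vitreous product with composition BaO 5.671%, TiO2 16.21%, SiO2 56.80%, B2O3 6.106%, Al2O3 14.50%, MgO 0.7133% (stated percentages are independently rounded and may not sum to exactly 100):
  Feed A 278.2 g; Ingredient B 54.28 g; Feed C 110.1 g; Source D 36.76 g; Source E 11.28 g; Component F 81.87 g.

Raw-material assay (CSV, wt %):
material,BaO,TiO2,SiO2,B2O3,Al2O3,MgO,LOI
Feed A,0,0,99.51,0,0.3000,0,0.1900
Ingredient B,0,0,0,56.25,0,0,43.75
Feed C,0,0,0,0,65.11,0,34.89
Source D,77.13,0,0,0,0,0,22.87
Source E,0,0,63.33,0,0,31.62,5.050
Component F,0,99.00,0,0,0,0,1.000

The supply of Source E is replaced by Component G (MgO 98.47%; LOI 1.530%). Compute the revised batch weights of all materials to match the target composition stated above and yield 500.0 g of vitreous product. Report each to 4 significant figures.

Every computation holds full float precision through the solve — working values appear, with 4-significant-figure rounding, when written out. Exactly one rounding is applied to each reported figure. Derived quantities are rebuilt using the weight values per 500.0 g of glass at exact precision (ignition loss, net glass mass, six oxide percentages, the yield, totals), exactly as printed in the question or the answer.
The oxide mass targets at 500.0 g vitreous product:
  BaO: 5.671% × 500.0 = 28.36 g
  TiO2: 16.21% × 500.0 = 81.05 g
  SiO2: 56.80% × 500.0 = 284.0 g
  B2O3: 6.106% × 500.0 = 30.53 g
  Al2O3: 14.50% × 500.0 = 72.50 g
  MgO: 0.7133% × 500.0 = 3.567 g
Checking each oxide sum with the batch weights as given, under the basis named above (every target is met by its sum net of answer rounding effects):
  BaO: 36.76·0.7713 = 28.35 g (target 28.36 g)
  TiO2: 81.87·0.9900 = 81.05 g (target 81.05 g)
  SiO2: 285.4·0.9951 = 284.0 g (target 284.0 g)
  B2O3: 54.28·0.5625 = 30.53 g (target 30.53 g)
  Al2O3: 285.4·0.003000 + 110.0·0.6511 = 72.48 g (target 72.50 g)
  MgO: 3.622·0.9847 = 3.567 g (target 3.567 g)
Glass mass check: total charge less LOI = 500.0 g (oxide target masses add up to 500.0 g; with the basis standing at 500.0 g — gaps are rounding artifacts).
Whole-batch sum: Σ batch = 571.9 g; LOI removed, Σ of batch·LOI: 71.95 g; yield, glass over the total, = 87.42%.

Revised batch per 500.0 g vitreous product:
  Feed A: 285.4 g
  Ingredient B: 54.28 g
  Feed C: 110.0 g
  Source D: 36.76 g
  Component G: 3.622 g
  Component F: 81.87 g
Total batch = 571.9 g; LOI loss = 71.95 g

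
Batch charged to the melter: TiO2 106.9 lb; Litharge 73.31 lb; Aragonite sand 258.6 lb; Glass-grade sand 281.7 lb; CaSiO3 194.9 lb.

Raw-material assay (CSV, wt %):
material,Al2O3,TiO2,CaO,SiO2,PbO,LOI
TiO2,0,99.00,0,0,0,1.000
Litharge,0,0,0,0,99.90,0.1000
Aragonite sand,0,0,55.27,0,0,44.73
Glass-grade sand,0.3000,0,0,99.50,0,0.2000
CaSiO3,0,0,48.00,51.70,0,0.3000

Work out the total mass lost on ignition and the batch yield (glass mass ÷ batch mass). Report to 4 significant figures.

LOI loss = 118.0 lb; glass = 797.4 lb; yield = 87.11%

The working math keeps full precision through the solve — the intermediate values are rounded off to 4 significant digits when displayed; every reported figure carries a single rounding — the derived quantities (the totals, ignition loss, the yield, five oxide percentages, net glass mass) are computed starting from the weights on 797.4 lb of glass at exact precision exactly as printed in the question or the answer.
Loss on ignition, line by line:
  TiO2: 106.9 × 0.01000 = 1.069 lb
  Litharge: 73.31 × 0.001000 = 0.07331 lb
  Aragonite sand: 258.6 × 0.4473 = 115.7 lb
  Glass-grade sand: 281.7 × 0.002000 = 0.5634 lb
  CaSiO3: 194.9 × 0.003000 = 0.5847 lb
Total LOI = 118.0 lb
Glass = batch − LOI = 915.4 − 118.0 = 797.4 lb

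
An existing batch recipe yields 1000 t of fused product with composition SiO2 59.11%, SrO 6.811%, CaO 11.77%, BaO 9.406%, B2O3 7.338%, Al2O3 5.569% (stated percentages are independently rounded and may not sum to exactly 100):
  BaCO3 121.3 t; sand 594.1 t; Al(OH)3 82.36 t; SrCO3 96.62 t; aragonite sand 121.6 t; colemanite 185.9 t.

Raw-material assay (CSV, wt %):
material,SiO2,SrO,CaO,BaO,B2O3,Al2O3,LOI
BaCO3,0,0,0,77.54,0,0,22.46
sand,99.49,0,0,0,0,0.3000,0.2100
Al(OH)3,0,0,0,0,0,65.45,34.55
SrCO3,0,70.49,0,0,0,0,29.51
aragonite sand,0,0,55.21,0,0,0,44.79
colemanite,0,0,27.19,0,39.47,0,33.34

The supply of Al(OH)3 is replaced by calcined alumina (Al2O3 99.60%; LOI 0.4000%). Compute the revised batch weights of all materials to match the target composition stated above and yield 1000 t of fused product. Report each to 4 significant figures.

Values along the way are displayed, rounded to four significant figures, across the worked steps; every computation keeps full float precision from start to finish. Every reported figure is rounded exactly once; all derived quantities are rebuilt at full precision (the six compositions, totals, LOI, the yield, glass mass) from the weighed amounts per 1000 t of glass as written in problem or answer.
Target oxide masses per 1000 t fused product:
  SiO2: 59.11% × 1000 = 591.1 t
  SrO: 6.811% × 1000 = 68.11 t
  CaO: 11.77% × 1000 = 117.7 t
  BaO: 9.406% × 1000 = 94.06 t
  B2O3: 7.338% × 1000 = 73.38 t
  Al2O3: 5.569% × 1000 = 55.69 t
Verifying the oxide balance using the reported weights, versus the basis set out (sums match the target masses within answer rounding):
  SiO2: 594.1·0.9949 = 591.1 t (target 591.1 t)
  SrO: 96.62·0.7049 = 68.11 t (target 68.11 t)
  CaO: 121.6·0.5521 + 185.9·0.2719 = 117.7 t (target 117.7 t)
  BaO: 121.3·0.7754 = 94.06 t (target 94.06 t)
  B2O3: 185.9·0.3947 = 73.37 t (target 73.38 t)
  Al2O3: 594.1·0.003000 + 54.12·0.9960 = 55.69 t (target 55.69 t)
Consistency of the glass mass: the batch minus its LOI: 1000 t (oxide target masses add up to 1000 t; against the stated basis, 1000 t — any gap is answer rounding).
Whole-batch sum: Σ batch = 1174 t; LOI removed, Σ of batch·LOI: 173.7 t; the yield ratio, glass ÷ batch: 85.20%.

Revised batch per 1000 t fused product:
  BaCO3: 121.3 t
  sand: 594.1 t
  calcined alumina: 54.12 t
  SrCO3: 96.62 t
  aragonite sand: 121.6 t
  colemanite: 185.9 t
Total batch = 1174 t; LOI loss = 173.7 t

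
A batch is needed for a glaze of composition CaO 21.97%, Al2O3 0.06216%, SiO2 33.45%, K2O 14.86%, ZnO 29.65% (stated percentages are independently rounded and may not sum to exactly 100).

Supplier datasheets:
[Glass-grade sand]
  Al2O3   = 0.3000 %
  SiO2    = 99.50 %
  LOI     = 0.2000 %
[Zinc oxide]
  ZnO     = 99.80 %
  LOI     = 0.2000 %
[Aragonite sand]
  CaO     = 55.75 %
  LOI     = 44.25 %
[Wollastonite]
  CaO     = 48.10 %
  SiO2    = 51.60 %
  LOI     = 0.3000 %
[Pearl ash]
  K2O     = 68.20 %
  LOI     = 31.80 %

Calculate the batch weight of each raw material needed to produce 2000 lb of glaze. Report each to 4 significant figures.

All internal work keeps exact precision at all times. In-progress results are displayed (rounded to 4 significant digits) in the working. Every reported figure is rounded only once; derived quantities (the totals, the yield, LOI, net glass mass, five oxide percentages) are computed in full precision from the batch weights on 2000 lb of glass as set out in either problem or answer.
Oxide-by-oxide targets in 2000 lb glaze:
  CaO: 21.97% × 2000 = 439.4 lb
  Al2O3: 0.06216% × 2000 = 1.243 lb
  SiO2: 33.45% × 2000 = 669.0 lb
  K2O: 14.86% × 2000 = 297.2 lb
  ZnO: 29.65% × 2000 = 593.0 lb
Checking each oxide sum from the weights as reported, on the stated basis (each sum matches its target mass given rounding of the digits):
  CaO: 359.0·0.5575 + 497.4·0.4810 = 439.4 lb (target 439.4 lb)
  Al2O3: 414.4·0.003000 = 1.243 lb (target 1.243 lb)
  SiO2: 414.4·0.9950 + 497.4·0.5160 = 669.0 lb (target 669.0 lb)
  K2O: 435.8·0.6820 = 297.2 lb (target 297.2 lb)
  ZnO: 594.2·0.9980 = 593.0 lb (target 593.0 lb)
Glass-mass sanity pass: whole batch net of LOI = 2000 lb (summing oxide targets gives 2000 lb; with the basis standing at 2000 lb — rounding explains the deltas).
Batch total: Σ batch = 2301 lb; LOI loss = Σ batch·LOI = 301.0 lb; as yield: glass ÷ batch → 86.92%.

Batch per 2000 lb glaze:
  Glass-grade sand: 414.4 lb
  Zinc oxide: 594.2 lb
  Aragonite sand: 359.0 lb
  Wollastonite: 497.4 lb
  Pearl ash: 435.8 lb
Total batch = 2301 lb; LOI loss = 301.0 lb; yield = 86.92%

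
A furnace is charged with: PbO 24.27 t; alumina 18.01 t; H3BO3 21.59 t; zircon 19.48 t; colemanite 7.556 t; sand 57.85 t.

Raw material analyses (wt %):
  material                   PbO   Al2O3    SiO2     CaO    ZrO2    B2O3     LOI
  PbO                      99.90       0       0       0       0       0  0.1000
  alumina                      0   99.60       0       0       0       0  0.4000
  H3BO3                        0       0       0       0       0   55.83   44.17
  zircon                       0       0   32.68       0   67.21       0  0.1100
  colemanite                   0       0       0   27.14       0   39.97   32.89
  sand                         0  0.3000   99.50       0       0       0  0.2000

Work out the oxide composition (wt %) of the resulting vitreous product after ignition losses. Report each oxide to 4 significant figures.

The intermediate values are displayed (rounded to 4 significant digits) in the working. All internal work carries full float precision end to end; a single rounding produces every reported figure — derived quantities (the yield, LOI, the totals, net glass mass, six oxide percentages) are re-derived from the weighed amounts on 136.5 t of glass at full float precision, as written in problem or answer.
Per-oxide mass from batch:
  PbO: 24.27·0.9990 = 24.25 t
  Al2O3: 18.01·0.9960 + 57.85·0.003000 = 18.11 t
  SiO2: 19.48·0.3268 + 57.85·0.9950 = 63.93 t
  CaO: 7.556·0.2714 = 2.051 t
  ZrO2: 19.48·0.6721 = 13.09 t
  B2O3: 21.59·0.5583 + 7.556·0.3997 = 15.07 t
LOI: 24.27·0.001000 + 18.01·0.004000 + 21.59·0.4417 + 19.48·0.001100 + 7.556·0.3289 + 57.85·0.002000 = 12.25 t
Resulting glass, batch − LOI: 148.8 − 12.25 = 136.5 t (the oxide masses sum to this)
wt % = oxide mass / glass mass × 100

Glass mass = 136.5 t (batch 148.8 − LOI 12.25).
Composition: PbO 17.76%, Al2O3 13.27%, SiO2 46.83%, CaO 1.502%, ZrO2 9.592%, B2O3 11.04%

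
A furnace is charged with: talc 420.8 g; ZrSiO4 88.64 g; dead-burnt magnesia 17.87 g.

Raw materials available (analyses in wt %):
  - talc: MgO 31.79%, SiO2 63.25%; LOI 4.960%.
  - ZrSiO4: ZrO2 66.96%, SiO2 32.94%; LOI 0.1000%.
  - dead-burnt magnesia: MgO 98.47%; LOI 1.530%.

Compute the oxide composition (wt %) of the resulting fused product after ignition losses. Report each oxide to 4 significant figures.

Glass mass = 506.1 g (batch 527.3 − LOI 21.23).
Composition: ZrO2 11.73%, MgO 29.91%, SiO2 58.36%

Working values appear, rounded to 4 significant digits, across the worked steps — the working math maintains full float precision at all times — every reported number includes exactly one rounding. Derived quantities are recomputed from the weighed amounts for 506.1 g of glass in exact precision (ignition loss, totals, net glass mass, yield, the three compositions) as set out in the problem or the answer.
Delivered oxide masses:
  ZrO2: 88.64·0.6696 = 59.35 g
  MgO: 420.8·0.3179 + 17.87·0.9847 = 151.4 g
  SiO2: 420.8·0.6325 + 88.64·0.3294 = 295.4 g
LOI: 420.8·0.04960 + 88.64·0.001000 + 17.87·0.01530 = 21.23 g
Glass = total batch minus LOI = 527.3 − 21.23 = 506.1 g (= the summed oxide contributions)
each oxide over glass, ×100, is wt %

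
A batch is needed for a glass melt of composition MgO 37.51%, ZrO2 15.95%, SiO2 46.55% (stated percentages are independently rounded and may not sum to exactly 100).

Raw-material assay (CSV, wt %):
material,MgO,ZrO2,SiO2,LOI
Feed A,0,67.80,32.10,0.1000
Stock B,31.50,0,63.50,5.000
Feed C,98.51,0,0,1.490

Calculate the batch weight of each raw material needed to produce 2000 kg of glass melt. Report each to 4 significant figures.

Batch per 2000 kg glass melt:
  Feed A: 470.5 kg
  Stock B: 1228 kg
  Feed C: 368.8 kg
Total batch = 2067 kg; LOI loss = 67.37 kg; yield = 96.74%

The working math runs at exact precision at each step. Intermediates are displayed (rounded to four significant figures) on the page. Each reported value is rounded only once; the derived quantities are computed starting from the weights for 2000 kg of glass at exact precision (glass mass, the totals, yield, ignition loss, the three compositions) as quoted within the question or the answer.
Target oxide masses per 2000 kg glass melt:
  MgO: 37.51% × 2000 = 750.2 kg
  ZrO2: 15.95% × 2000 = 319.0 kg
  SiO2: 46.55% × 2000 = 931.0 kg
A balance pass over the oxides, given the weights on record, against the basis in use (oxide sums agree with the targets within answer rounding):
  MgO: 1228·0.3150 + 368.8·0.9851 = 750.1 kg (target 750.2 kg)
  ZrO2: 470.5·0.6780 = 319.0 kg (target 319.0 kg)
  SiO2: 470.5·0.3210 + 1228·0.6350 = 930.8 kg (target 931.0 kg)
Glass-mass closure: the batch minus its LOI: 2000 kg (summing oxide targets gives 2000 kg; versus the stated basis of 2000 kg — gaps are rounding artifacts).
Adding the batch up: Σ batch = 2067 kg; ignition loss, Σ(batch × LOI) = 67.37 kg; yield, glass over the total, = 96.74%.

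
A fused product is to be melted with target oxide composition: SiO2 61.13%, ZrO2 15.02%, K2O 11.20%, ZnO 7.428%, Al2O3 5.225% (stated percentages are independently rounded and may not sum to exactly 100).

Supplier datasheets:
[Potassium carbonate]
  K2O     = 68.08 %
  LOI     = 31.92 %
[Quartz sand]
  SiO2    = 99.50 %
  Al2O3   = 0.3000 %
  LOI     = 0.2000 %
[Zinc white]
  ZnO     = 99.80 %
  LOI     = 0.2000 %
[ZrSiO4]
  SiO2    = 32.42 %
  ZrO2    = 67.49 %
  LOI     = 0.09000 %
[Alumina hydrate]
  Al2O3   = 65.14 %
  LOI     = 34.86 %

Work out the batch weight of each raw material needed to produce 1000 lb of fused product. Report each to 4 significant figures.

Batch per 1000 lb fused product:
  Potassium carbonate: 164.5 lb
  Quartz sand: 541.9 lb
  Zinc white: 74.43 lb
  ZrSiO4: 222.6 lb
  Alumina hydrate: 77.72 lb
Total batch = 1081 lb; LOI loss = 81.03 lb; yield = 92.50%

The whole derivation carries full float precision through the solve. Working values are printed (rounded to four significant figures) alongside each step — every reported number is rounded exactly once; derived quantities are recomputed in full float precision (yield, the totals, five oxide percentages, ignition loss, glass mass) starting from the weights per 1000 lb of glass precisely as stated by question or answer.
Oxide-by-oxide targets in 1000 lb fused product:
  SiO2: 61.13% × 1000 = 611.3 lb
  ZrO2: 15.02% × 1000 = 150.2 lb
  K2O: 11.20% × 1000 = 112.0 lb
  ZnO: 7.428% × 1000 = 74.28 lb
  Al2O3: 5.225% × 1000 = 52.25 lb
Checking each oxide sum applying the batch weights above, at the basis given (sum by sum, the targets are met within answer rounding):
  SiO2: 541.9·0.9950 + 222.6·0.3242 = 611.4 lb (target 611.3 lb)
  ZrO2: 222.6·0.6749 = 150.2 lb (target 150.2 lb)
  K2O: 164.5·0.6808 = 112.0 lb (target 112.0 lb)
  ZnO: 74.43·0.9980 = 74.28 lb (target 74.28 lb)
  Al2O3: 541.9·0.003000 + 77.72·0.6514 = 52.25 lb (target 52.25 lb)
Consistency of the glass mass: Σ batch − LOI loss = 1000 lb (targets for the oxides total 1000 lb; stated basis 1000 lb — rounding explains the deltas).
Batch total: Σ batch = 1081 lb; LOI removed, Σ of batch·LOI: 81.03 lb; as yield: glass ÷ batch → 92.50%.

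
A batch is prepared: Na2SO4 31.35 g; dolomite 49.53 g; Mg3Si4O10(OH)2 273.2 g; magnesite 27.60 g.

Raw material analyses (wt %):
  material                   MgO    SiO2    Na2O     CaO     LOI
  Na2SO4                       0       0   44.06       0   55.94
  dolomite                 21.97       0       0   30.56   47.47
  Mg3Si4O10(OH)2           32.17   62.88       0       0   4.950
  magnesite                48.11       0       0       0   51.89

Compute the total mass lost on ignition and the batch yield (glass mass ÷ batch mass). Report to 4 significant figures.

LOI loss = 68.89 g; glass = 312.8 g; yield = 81.95%

Full float precision is held from start to finish; intermediates appear, rounded to four significant digits, between the steps; every reported value takes a single rounding. All derived quantities are rebuilt from the batch weights at 312.8 g of glass at exact precision (the yield, the four compositions, net glass mass, totals, LOI), exactly as printed in problem or answer.
Each material's LOI contribution:
  Na2SO4: 31.35 × 0.5594 = 17.54 g
  dolomite: 49.53 × 0.4747 = 23.51 g
  Mg3Si4O10(OH)2: 273.2 × 0.04950 = 13.52 g
  magnesite: 27.60 × 0.5189 = 14.32 g
Total LOI = 68.89 g
Glass = batch − LOI = 381.7 − 68.89 = 312.8 g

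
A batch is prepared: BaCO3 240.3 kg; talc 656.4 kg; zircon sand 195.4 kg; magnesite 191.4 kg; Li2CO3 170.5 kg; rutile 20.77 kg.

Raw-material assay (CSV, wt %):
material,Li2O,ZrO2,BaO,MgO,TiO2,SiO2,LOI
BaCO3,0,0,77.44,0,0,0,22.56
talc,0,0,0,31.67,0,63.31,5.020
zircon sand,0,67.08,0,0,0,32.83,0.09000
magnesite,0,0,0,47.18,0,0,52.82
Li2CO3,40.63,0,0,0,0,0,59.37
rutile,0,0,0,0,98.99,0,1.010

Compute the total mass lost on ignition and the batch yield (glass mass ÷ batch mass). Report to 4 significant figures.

LOI loss = 289.9 kg; glass = 1185 kg; yield = 80.34%

Intermediates are printed rounded to 4 significant digits. All arithmetic holds full precision through the solve; exactly one rounding goes into every reported result — the derived quantities (totals, net glass mass, yield, LOI, the six compositions) are computed from the batch weights on 1185 kg of glass in full precision, as quoted within question or answer.
Each material's LOI contribution:
  BaCO3: 240.3 × 0.2256 = 54.21 kg
  talc: 656.4 × 0.05020 = 32.95 kg
  zircon sand: 195.4 × 9.000e-04 = 0.1759 kg
  magnesite: 191.4 × 0.5282 = 101.1 kg
  Li2CO3: 170.5 × 0.5937 = 101.2 kg
  rutile: 20.77 × 0.01010 = 0.2098 kg
Total LOI = 289.9 kg
Glass = batch − LOI = 1475 − 289.9 = 1185 kg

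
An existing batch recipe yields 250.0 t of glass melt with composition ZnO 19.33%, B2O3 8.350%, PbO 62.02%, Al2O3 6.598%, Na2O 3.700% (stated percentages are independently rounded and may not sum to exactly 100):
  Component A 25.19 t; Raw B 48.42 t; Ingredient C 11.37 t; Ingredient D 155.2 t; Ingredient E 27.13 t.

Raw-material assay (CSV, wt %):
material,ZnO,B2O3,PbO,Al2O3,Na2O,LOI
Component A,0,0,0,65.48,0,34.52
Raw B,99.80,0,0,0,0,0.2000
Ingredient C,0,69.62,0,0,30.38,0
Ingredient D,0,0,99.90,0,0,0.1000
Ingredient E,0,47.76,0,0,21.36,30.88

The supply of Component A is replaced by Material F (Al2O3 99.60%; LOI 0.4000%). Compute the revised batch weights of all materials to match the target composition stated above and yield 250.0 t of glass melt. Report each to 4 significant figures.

Full precision is held through every step. Intermediates are rounded to 4 significant figures when quoted; each reported number receives exactly one rounding — derived quantities (glass mass, ignition loss, the yield, five oxide percentages, totals) are rebuilt from the weighed amounts for 250.0 t of glass at full float precision, as written in the problem or answer text.
Target masses of each oxide per 250.0 t glass melt:
  ZnO: 19.33% × 250.0 = 48.32 t
  B2O3: 8.350% × 250.0 = 20.88 t
  PbO: 62.02% × 250.0 = 155.0 t
  Al2O3: 6.598% × 250.0 = 16.50 t
  Na2O: 3.700% × 250.0 = 9.250 t
Verifying the oxide balance from the weights as reported, against the basis in use (sums match the target masses modulo rounding of the values):
  ZnO: 48.42·0.9980 = 48.32 t (target 48.32 t)
  B2O3: 11.37·0.6962 + 27.13·0.4776 = 20.87 t (target 20.88 t)
  PbO: 155.2·0.9990 = 155.0 t (target 155.0 t)
  Al2O3: 16.56·0.9960 = 16.49 t (target 16.50 t)
  Na2O: 11.37·0.3038 + 27.13·0.2136 = 9.249 t (target 9.250 t)
Consistency of the glass mass: batch total minus LOI = 250.0 t (the Σ of target masses is 250.0 t; with the basis standing at 250.0 t — differing by rounding only).
Batch total: Σ batch = 258.7 t; Σ batch·LOI gives LOI loss = 8.696 t; glass ÷ batch gives a yield of 96.64%.

Revised batch per 250.0 t glass melt:
  Material F: 16.56 t
  Raw B: 48.42 t
  Ingredient C: 11.37 t
  Ingredient D: 155.2 t
  Ingredient E: 27.13 t
Total batch = 258.7 t; LOI loss = 8.696 t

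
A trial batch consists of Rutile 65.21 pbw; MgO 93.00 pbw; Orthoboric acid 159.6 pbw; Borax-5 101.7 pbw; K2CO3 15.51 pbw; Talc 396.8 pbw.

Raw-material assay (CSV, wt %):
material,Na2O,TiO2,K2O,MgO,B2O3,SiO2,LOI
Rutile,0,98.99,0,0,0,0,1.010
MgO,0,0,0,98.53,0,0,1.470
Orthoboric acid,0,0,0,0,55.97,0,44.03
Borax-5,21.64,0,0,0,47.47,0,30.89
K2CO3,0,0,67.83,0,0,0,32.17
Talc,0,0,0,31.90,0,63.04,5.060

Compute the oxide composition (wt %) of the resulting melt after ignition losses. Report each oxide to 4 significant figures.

Glass mass = 703.0 pbw (batch 831.8 − LOI 128.8).
Composition: Na2O 3.130%, TiO2 9.182%, K2O 1.496%, MgO 31.04%, B2O3 19.57%, SiO2 35.58%

The intermediate values are rounded off to 4 significant figures when displayed; the whole derivation keeps full float precision from start to finish. Each reported result is rounded exactly once. The derived quantities (six oxide percentages, ignition loss, totals, net glass mass, the yield) are recomputed at full float precision from the batch weights per 703.0 pbw of glass, as they appear in the problem or answer text.
Oxide masses out of the charge:
  Na2O: 101.7·0.2164 = 22.01 pbw
  TiO2: 65.21·0.9899 = 64.55 pbw
  K2O: 15.51·0.6783 = 10.52 pbw
  MgO: 93.00·0.9853 + 396.8·0.3190 = 218.2 pbw
  B2O3: 159.6·0.5597 + 101.7·0.4747 = 137.6 pbw
  SiO2: 396.8·0.6304 = 250.1 pbw
LOI: 65.21·0.01010 + 93.00·0.01470 + 159.6·0.4403 + 101.7·0.3089 + 15.51·0.3217 + 396.8·0.05060 = 128.8 pbw
Glass mass = batch − LOI = 831.8 − 128.8 = 703.0 pbw (the oxide masses sum to this)
percent by weight: oxide/glass ×100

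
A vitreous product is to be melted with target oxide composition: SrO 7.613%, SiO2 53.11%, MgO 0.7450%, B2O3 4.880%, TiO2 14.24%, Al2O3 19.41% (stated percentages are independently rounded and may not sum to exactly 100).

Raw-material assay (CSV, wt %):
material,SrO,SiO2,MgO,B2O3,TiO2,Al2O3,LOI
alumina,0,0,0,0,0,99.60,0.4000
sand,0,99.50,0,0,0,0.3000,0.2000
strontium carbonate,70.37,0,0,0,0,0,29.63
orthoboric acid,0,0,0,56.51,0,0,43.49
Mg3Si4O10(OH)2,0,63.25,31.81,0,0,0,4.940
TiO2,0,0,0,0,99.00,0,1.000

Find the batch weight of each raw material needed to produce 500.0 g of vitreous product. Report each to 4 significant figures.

Intermediates are shown rounded to four significant figures when written out; all arithmetic holds full float precision in every operation. Exactly one rounding is applied to every reported value. The derived quantities are re-derived at full precision (LOI, totals, net glass mass, yield, six oxide percentages) from the batch weights on 500.0 g of glass, as quoted within problem or answer.
Target masses of each oxide per 500.0 g vitreous product:
  SrO: 7.613% × 500.0 = 38.06 g
  SiO2: 53.11% × 500.0 = 265.6 g
  MgO: 0.7450% × 500.0 = 3.725 g
  B2O3: 4.880% × 500.0 = 24.40 g
  TiO2: 14.24% × 500.0 = 71.20 g
  Al2O3: 19.41% × 500.0 = 97.05 g
Sums-versus-targets review working from each reported weight, for the quoted basis mass (every target is met by its sum modulo rounding of the values):
  SrO: 54.09·0.7037 = 38.06 g (target 38.06 g)
  SiO2: 259.4·0.9950 + 11.71·0.6325 = 265.5 g (target 265.6 g)
  MgO: 11.71·0.3181 = 3.725 g (target 3.725 g)
  B2O3: 43.18·0.5651 = 24.40 g (target 24.40 g)
  TiO2: 71.92·0.9900 = 71.20 g (target 71.20 g)
  Al2O3: 96.66·0.9960 + 259.4·0.003000 = 97.05 g (target 97.05 g)
Mass balance on the glass: whole batch net of LOI = 500.0 g (per-oxide target masses sum to 500.0 g; versus the stated basis of 500.0 g — a pure rounding effect).
Batch grand total — Σ batch = 537.0 g; Σ batch·LOI gives LOI loss = 37.01 g; yield = glass ÷ total batch = 93.11%.

Batch per 500.0 g vitreous product:
  alumina: 96.66 g
  sand: 259.4 g
  strontium carbonate: 54.09 g
  orthoboric acid: 43.18 g
  Mg3Si4O10(OH)2: 11.71 g
  TiO2: 71.92 g
Total batch = 537.0 g; LOI loss = 37.01 g; yield = 93.11%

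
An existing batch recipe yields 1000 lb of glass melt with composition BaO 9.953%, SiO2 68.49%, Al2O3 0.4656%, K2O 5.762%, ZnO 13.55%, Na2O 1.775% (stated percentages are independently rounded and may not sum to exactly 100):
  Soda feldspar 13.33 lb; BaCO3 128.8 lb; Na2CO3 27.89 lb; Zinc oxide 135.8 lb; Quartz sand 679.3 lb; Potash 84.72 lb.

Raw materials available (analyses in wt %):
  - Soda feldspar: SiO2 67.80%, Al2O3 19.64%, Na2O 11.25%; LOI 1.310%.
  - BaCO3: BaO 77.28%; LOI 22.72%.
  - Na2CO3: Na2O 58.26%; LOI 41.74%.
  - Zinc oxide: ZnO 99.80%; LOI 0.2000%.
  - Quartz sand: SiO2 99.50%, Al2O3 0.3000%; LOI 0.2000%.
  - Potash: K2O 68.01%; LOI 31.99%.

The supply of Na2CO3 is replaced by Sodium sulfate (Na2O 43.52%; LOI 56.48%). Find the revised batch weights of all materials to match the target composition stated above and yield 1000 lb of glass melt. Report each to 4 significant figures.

Working values are shown with 4-significant-figure rounding between the steps. The working math holds exact precision at every stage — each reported value is rounded exactly once. Derived quantities (yield, LOI, net glass mass, the six compositions, totals) are computed starting from the weights on 1000 lb of glass in exact precision, as quoted within question or answer.
The oxide mass targets at 1000 lb glass melt:
  BaO: 9.953% × 1000 = 99.53 lb
  SiO2: 68.49% × 1000 = 684.9 lb
  Al2O3: 0.4656% × 1000 = 4.656 lb
  K2O: 5.762% × 1000 = 57.62 lb
  ZnO: 13.55% × 1000 = 135.5 lb
  Na2O: 1.775% × 1000 = 17.75 lb
Balance tally, oxide-wise, with the batch weights as given, on the stated basis (delivered sums recover each target inside rounding margins):
  BaO: 128.8·0.7728 = 99.54 lb (target 99.53 lb)
  SiO2: 13.33·0.6780 + 679.3·0.9950 = 684.9 lb (target 684.9 lb)
  Al2O3: 13.33·0.1964 + 679.3·0.003000 = 4.656 lb (target 4.656 lb)
  K2O: 84.72·0.6801 = 57.62 lb (target 57.62 lb)
  ZnO: 135.8·0.9980 = 135.5 lb (target 135.5 lb)
  Na2O: 13.33·0.1125 + 37.34·0.4352 = 17.75 lb (target 17.75 lb)
Glass mass check: net batch after ignition = 1000 lb (oxide target masses add up to 1000 lb; stated basis 1000 lb — differing by rounding only).
Batch grand total — Σ batch = 1079 lb; LOI removed, Σ of batch·LOI: 79.26 lb; yield: glass divided by total = 92.66%.

Revised batch per 1000 lb glass melt:
  Soda feldspar: 13.33 lb
  BaCO3: 128.8 lb
  Sodium sulfate: 37.34 lb
  Zinc oxide: 135.8 lb
  Quartz sand: 679.3 lb
  Potash: 84.72 lb
Total batch = 1079 lb; LOI loss = 79.26 lb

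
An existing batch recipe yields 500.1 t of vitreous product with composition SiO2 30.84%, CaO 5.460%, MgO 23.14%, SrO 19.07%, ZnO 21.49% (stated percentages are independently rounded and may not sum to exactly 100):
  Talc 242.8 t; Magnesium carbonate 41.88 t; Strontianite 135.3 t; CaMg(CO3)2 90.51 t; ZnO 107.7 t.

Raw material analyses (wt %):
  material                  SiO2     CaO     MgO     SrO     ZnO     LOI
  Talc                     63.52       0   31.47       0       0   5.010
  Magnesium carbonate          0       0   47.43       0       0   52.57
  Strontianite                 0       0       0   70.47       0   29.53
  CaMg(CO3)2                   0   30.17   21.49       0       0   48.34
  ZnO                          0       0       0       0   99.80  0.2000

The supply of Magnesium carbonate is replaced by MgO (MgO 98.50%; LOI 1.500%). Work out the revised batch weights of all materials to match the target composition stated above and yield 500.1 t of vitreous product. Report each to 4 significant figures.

Revised batch per 500.1 t vitreous product:
  Talc: 242.8 t
  MgO: 20.16 t
  Strontianite: 135.3 t
  CaMg(CO3)2: 90.51 t
  ZnO: 107.7 t
Total batch = 596.5 t; LOI loss = 96.39 t

The intermediate values are printed rounded off to 4 significant digits in the working; every computation carries exact precision through every step. Each reported number takes a single rounding; the derived quantities (totals, LOI, yield, net glass mass, the five compositions) are re-derived in exact precision using the weight values for 500.1 t of glass as given in the problem or the answer.
Oxide mass targets, per 500.1 t vitreous product:
  SiO2: 30.84% × 500.1 = 154.2 t
  CaO: 5.460% × 500.1 = 27.31 t
  MgO: 23.14% × 500.1 = 115.7 t
  SrO: 19.07% × 500.1 = 95.37 t
  ZnO: 21.49% × 500.1 = 107.5 t
A balance pass over the oxides, applying the batch weights above, versus the basis set out (oxide sums agree with the targets exact up to rounding of places):
  SiO2: 242.8·0.6352 = 154.2 t (target 154.2 t)
  CaO: 90.51·0.3017 = 27.31 t (target 27.31 t)
  MgO: 242.8·0.3147 + 20.16·0.9850 + 90.51·0.2149 = 115.7 t (target 115.7 t)
  SrO: 135.3·0.7047 = 95.35 t (target 95.37 t)
  ZnO: 107.7·0.9980 = 107.5 t (target 107.5 t)
Mass balance on the glass: the batch minus its LOI: 500.1 t (the targets, summed, come to 500.1 t; basis as stated: 500.1 t — gaps are rounding artifacts).
Whole-batch sum: Σ batch = 596.5 t; loss to ignition Σ batch·LOI = 96.39 t; glass ÷ batch gives a yield of 83.84%.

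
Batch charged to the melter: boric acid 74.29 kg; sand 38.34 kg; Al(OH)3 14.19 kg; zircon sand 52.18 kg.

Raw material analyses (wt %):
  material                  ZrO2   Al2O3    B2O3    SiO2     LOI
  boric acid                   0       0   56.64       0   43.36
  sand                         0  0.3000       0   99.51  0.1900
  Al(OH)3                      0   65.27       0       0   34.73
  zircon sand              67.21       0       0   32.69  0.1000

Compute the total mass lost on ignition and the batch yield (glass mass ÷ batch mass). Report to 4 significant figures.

LOI loss = 37.27 kg; glass = 141.7 kg; yield = 79.18%

All arithmetic runs at full precision in every operation. Intermediates appear rounded to 4 significant figures alongside each step. Each reported figure takes just one rounding. The derived quantities (four oxide percentages, the yield, totals, ignition loss, net glass mass) are computed in exact precision from the batch weights for 141.7 kg of glass, exactly as printed in either problem or answer.
Loss on ignition, line by line:
  boric acid: 74.29 × 0.4336 = 32.21 kg
  sand: 38.34 × 0.001900 = 0.07285 kg
  Al(OH)3: 14.19 × 0.3473 = 4.928 kg
  zircon sand: 52.18 × 0.001000 = 0.05218 kg
Total LOI = 37.27 kg
Glass = batch − LOI = 179.0 − 37.27 = 141.7 kg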